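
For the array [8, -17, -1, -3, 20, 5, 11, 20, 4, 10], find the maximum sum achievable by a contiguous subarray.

Using Kadane's algorithm on [8, -17, -1, -3, 20, 5, 11, 20, 4, 10]:

Scanning through the array:
Position 1 (value -17): max_ending_here = -9, max_so_far = 8
Position 2 (value -1): max_ending_here = -1, max_so_far = 8
Position 3 (value -3): max_ending_here = -3, max_so_far = 8
Position 4 (value 20): max_ending_here = 20, max_so_far = 20
Position 5 (value 5): max_ending_here = 25, max_so_far = 25
Position 6 (value 11): max_ending_here = 36, max_so_far = 36
Position 7 (value 20): max_ending_here = 56, max_so_far = 56
Position 8 (value 4): max_ending_here = 60, max_so_far = 60
Position 9 (value 10): max_ending_here = 70, max_so_far = 70

Maximum subarray: [20, 5, 11, 20, 4, 10]
Maximum sum: 70

The maximum subarray is [20, 5, 11, 20, 4, 10] with sum 70. This subarray runs from index 4 to index 9.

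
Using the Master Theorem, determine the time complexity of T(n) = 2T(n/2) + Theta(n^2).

Master Theorem for T(n) = 2T(n/2) + O(n^2):

a = 2, b = 2, c = 2
log_b(a) = log_2(2) = 1.0000

Case 3: c = 2 > log_2(2) = 1.0000
T(n) = O(n^2) = O(n^2)

For T(n) = 2T(n/2) + O(n^2): log_2(2) = 1.0000. This is Case 3 of the Master Theorem (c > log_b(a), work dominated by root), giving O(n^2).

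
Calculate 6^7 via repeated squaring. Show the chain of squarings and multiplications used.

Computing 6^7 by squaring (build up from 6^1; each line after the first costs one multiplication):

6^1 = 6
6^2 = (6^1)^2 = 6^2 = 36
6^3 = 6 * 6^2 = 6 * 36 = 216
6^6 = (6^3)^2 = 216^2 = 46656
6^7 = 6 * 6^6 = 6 * 46656 = 279936

Result: 279936
Multiplications needed: 4 (4 lines after 6^1)

6^7 = 279936. Using exponentiation by squaring, this requires 4 multiplications. The key idea: if the exponent is even, square the half-power; if odd, multiply by the base once.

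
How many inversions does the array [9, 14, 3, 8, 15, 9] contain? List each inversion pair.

Finding inversions in [9, 14, 3, 8, 15, 9]:

(0, 2): arr[0]=9 > arr[2]=3
(0, 3): arr[0]=9 > arr[3]=8
(1, 2): arr[1]=14 > arr[2]=3
(1, 3): arr[1]=14 > arr[3]=8
(1, 5): arr[1]=14 > arr[5]=9
(4, 5): arr[4]=15 > arr[5]=9

Total inversions: 6

The array has 6 inversion(s): (0,2), (0,3), (1,2), (1,3), (1,5), (4,5). Each pair (i,j) satisfies i < j and arr[i] > arr[j].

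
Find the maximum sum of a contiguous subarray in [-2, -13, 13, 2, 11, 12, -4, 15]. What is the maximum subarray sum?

Using Kadane's algorithm on [-2, -13, 13, 2, 11, 12, -4, 15]:

Scanning through the array:
Position 1 (value -13): max_ending_here = -13, max_so_far = -2
Position 2 (value 13): max_ending_here = 13, max_so_far = 13
Position 3 (value 2): max_ending_here = 15, max_so_far = 15
Position 4 (value 11): max_ending_here = 26, max_so_far = 26
Position 5 (value 12): max_ending_here = 38, max_so_far = 38
Position 6 (value -4): max_ending_here = 34, max_so_far = 38
Position 7 (value 15): max_ending_here = 49, max_so_far = 49

Maximum subarray: [13, 2, 11, 12, -4, 15]
Maximum sum: 49

The maximum subarray is [13, 2, 11, 12, -4, 15] with sum 49. This subarray runs from index 2 to index 7.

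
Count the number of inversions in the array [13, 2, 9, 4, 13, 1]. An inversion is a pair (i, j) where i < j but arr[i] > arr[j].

Finding inversions in [13, 2, 9, 4, 13, 1]:

(0, 1): arr[0]=13 > arr[1]=2
(0, 2): arr[0]=13 > arr[2]=9
(0, 3): arr[0]=13 > arr[3]=4
(0, 5): arr[0]=13 > arr[5]=1
(1, 5): arr[1]=2 > arr[5]=1
(2, 3): arr[2]=9 > arr[3]=4
(2, 5): arr[2]=9 > arr[5]=1
(3, 5): arr[3]=4 > arr[5]=1
(4, 5): arr[4]=13 > arr[5]=1

Total inversions: 9

The array has 9 inversion(s): (0,1), (0,2), (0,3), (0,5), (1,5), (2,3), (2,5), (3,5), (4,5). Each pair (i,j) satisfies i < j and arr[i] > arr[j].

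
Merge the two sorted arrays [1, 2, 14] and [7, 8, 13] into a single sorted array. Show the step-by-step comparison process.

Merging process:

Compare 1 vs 7: take 1 from left. Merged: [1]
Compare 2 vs 7: take 2 from left. Merged: [1, 2]
Compare 14 vs 7: take 7 from right. Merged: [1, 2, 7]
Compare 14 vs 8: take 8 from right. Merged: [1, 2, 7, 8]
Compare 14 vs 13: take 13 from right. Merged: [1, 2, 7, 8, 13]
Append remaining from left: [14]. Merged: [1, 2, 7, 8, 13, 14]

Final merged array: [1, 2, 7, 8, 13, 14]
Total comparisons: 5

The merged array is [1, 2, 7, 8, 13, 14], requiring 5 comparisons. The merge step runs in O(n) time where n is the total number of elements.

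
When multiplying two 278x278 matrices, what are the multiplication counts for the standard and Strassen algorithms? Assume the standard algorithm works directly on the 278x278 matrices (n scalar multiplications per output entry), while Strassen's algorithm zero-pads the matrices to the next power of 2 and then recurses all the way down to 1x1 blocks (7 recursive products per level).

Matrix multiplication for 278x278 matrices:

Strassen's algorithm requires power-of-2 dimensions. Pad 278x278 to 512x512 (next power of 2).

Standard algorithm: 278^3 = 21484952 multiplications
Strassen's algorithm: 7^(log2(512)) = 7^9 = 40353607 multiplications
Difference: 21484952 - 40353607 = -18868655 (Strassen uses MORE here due to padding overhead — for small or just-over-power-of-2 n, padding can outweigh the per-level savings)

Standard: 21484952 multiplications (278^3). Strassen: 40353607 multiplications (7^9, after padding to 512x512). Strassen reduces 8 recursive multiplications to 7 at each level.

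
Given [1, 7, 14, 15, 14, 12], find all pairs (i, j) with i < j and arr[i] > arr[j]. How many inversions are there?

Finding inversions in [1, 7, 14, 15, 14, 12]:

(2, 5): arr[2]=14 > arr[5]=12
(3, 4): arr[3]=15 > arr[4]=14
(3, 5): arr[3]=15 > arr[5]=12
(4, 5): arr[4]=14 > arr[5]=12

Total inversions: 4

The array has 4 inversion(s): (2,5), (3,4), (3,5), (4,5). Each pair (i,j) satisfies i < j and arr[i] > arr[j].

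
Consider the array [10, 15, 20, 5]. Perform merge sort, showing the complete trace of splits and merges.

Merge sort trace:

Split: [10, 15, 20, 5] -> [10, 15] and [20, 5]
  Split: [10, 15] -> [10] and [15]
  Merge: [10] + [15] -> [10, 15]
  Split: [20, 5] -> [20] and [5]
  Merge: [20] + [5] -> [5, 20]
Merge: [10, 15] + [5, 20] -> [5, 10, 15, 20]

Final sorted array: [5, 10, 15, 20]

The merge sort proceeds by recursively splitting the array and merging sorted halves.
After all merges, the sorted array is [5, 10, 15, 20].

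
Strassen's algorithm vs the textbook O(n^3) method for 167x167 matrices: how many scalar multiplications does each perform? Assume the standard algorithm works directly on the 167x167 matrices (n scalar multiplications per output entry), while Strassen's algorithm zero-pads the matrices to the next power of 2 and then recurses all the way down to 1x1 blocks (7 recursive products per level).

Matrix multiplication for 167x167 matrices:

Strassen's algorithm requires power-of-2 dimensions. Pad 167x167 to 256x256 (next power of 2).

Standard algorithm: 167^3 = 4657463 multiplications
Strassen's algorithm: 7^(log2(256)) = 7^8 = 5764801 multiplications
Difference: 4657463 - 5764801 = -1107338 (Strassen uses MORE here due to padding overhead — for small or just-over-power-of-2 n, padding can outweigh the per-level savings)

Standard: 4657463 multiplications (167^3). Strassen: 5764801 multiplications (7^8, after padding to 256x256). Strassen reduces 8 recursive multiplications to 7 at each level.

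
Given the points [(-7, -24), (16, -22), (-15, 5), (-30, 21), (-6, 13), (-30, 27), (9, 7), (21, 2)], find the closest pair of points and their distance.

Computing all pairwise distances among 8 points:

d((-7, -24), (16, -22)) = 23.0868
d((-7, -24), (-15, 5)) = 30.0832
d((-7, -24), (-30, 21)) = 50.5371
d((-7, -24), (-6, 13)) = 37.0135
d((-7, -24), (-30, 27)) = 55.9464
d((-7, -24), (9, 7)) = 34.8855
d((-7, -24), (21, 2)) = 38.2099
d((16, -22), (-15, 5)) = 41.1096
d((16, -22), (-30, 21)) = 62.9682
d((16, -22), (-6, 13)) = 41.3401
d((16, -22), (-30, 27)) = 67.2086
d((16, -22), (9, 7)) = 29.8329
d((16, -22), (21, 2)) = 24.5153
d((-15, 5), (-30, 21)) = 21.9317
d((-15, 5), (-6, 13)) = 12.0416
d((-15, 5), (-30, 27)) = 26.6271
d((-15, 5), (9, 7)) = 24.0832
d((-15, 5), (21, 2)) = 36.1248
d((-30, 21), (-6, 13)) = 25.2982
d((-30, 21), (-30, 27)) = 6.0 <-- minimum
d((-30, 21), (9, 7)) = 41.4367
d((-30, 21), (21, 2)) = 54.4243
d((-6, 13), (-30, 27)) = 27.7849
d((-6, 13), (9, 7)) = 16.1555
d((-6, 13), (21, 2)) = 29.1548
d((-30, 27), (9, 7)) = 43.8292
d((-30, 27), (21, 2)) = 56.7979
d((9, 7), (21, 2)) = 13.0

Closest pair: (-30, 21) and (-30, 27) with distance 6.0

The closest pair is (-30, 21) and (-30, 27) with Euclidean distance 6.0. For 8 points, brute-force pairwise comparison is shown above. For large n, the divide-and-conquer algorithm (sort by x, recurse on halves, check the dividing strip) achieves O(n log n).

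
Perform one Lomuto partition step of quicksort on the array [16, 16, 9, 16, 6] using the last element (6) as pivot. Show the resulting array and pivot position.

Lomuto partition with pivot = 6:

Initial array: [16, 16, 9, 16, 6]

arr[0]=16 > 6: no swap
arr[1]=16 > 6: no swap
arr[2]=9 > 6: no swap
arr[3]=16 > 6: no swap

Place pivot at position 0: [6, 16, 9, 16, 16]
Pivot position: 0

After partitioning with pivot 6, the array becomes [6, 16, 9, 16, 16]. The pivot is placed at index 0. All elements to the left of the pivot are <= 6, and all elements to the right are > 6.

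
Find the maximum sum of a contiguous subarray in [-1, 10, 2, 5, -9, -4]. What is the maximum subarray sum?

Using Kadane's algorithm on [-1, 10, 2, 5, -9, -4]:

Scanning through the array:
Position 1 (value 10): max_ending_here = 10, max_so_far = 10
Position 2 (value 2): max_ending_here = 12, max_so_far = 12
Position 3 (value 5): max_ending_here = 17, max_so_far = 17
Position 4 (value -9): max_ending_here = 8, max_so_far = 17
Position 5 (value -4): max_ending_here = 4, max_so_far = 17

Maximum subarray: [10, 2, 5]
Maximum sum: 17

The maximum subarray is [10, 2, 5] with sum 17. This subarray runs from index 1 to index 3.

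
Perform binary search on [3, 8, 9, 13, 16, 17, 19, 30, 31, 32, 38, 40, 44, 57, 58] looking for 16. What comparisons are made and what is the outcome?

Binary search for 16 in [3, 8, 9, 13, 16, 17, 19, 30, 31, 32, 38, 40, 44, 57, 58]:

lo=0, hi=14, mid=7, arr[mid]=30 -> 30 > 16, search left half
lo=0, hi=6, mid=3, arr[mid]=13 -> 13 < 16, search right half
lo=4, hi=6, mid=5, arr[mid]=17 -> 17 > 16, search left half
lo=4, hi=4, mid=4, arr[mid]=16 -> Found target at index 4!

Binary search finds 16 at index 4 after 4 comparisons. The search repeatedly halves the search space by comparing with the middle element.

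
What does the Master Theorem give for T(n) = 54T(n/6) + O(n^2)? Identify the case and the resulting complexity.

Master Theorem for T(n) = 54T(n/6) + O(n^2):

a = 54, b = 6, c = 2
log_b(a) = log_6(54) = 2.2263

Case 1: c = 2 < log_6(54) = 2.2263
T(n) = O(n^(log_6 54))

For T(n) = 54T(n/6) + O(n^2): log_6(54) = 2.2263. This is Case 1 of the Master Theorem (c < log_b(a), work dominated by leaves), giving O(n^(log_6 54)).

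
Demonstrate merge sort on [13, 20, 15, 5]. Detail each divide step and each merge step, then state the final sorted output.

Merge sort trace:

Split: [13, 20, 15, 5] -> [13, 20] and [15, 5]
  Split: [13, 20] -> [13] and [20]
  Merge: [13] + [20] -> [13, 20]
  Split: [15, 5] -> [15] and [5]
  Merge: [15] + [5] -> [5, 15]
Merge: [13, 20] + [5, 15] -> [5, 13, 15, 20]

Final sorted array: [5, 13, 15, 20]

The merge sort proceeds by recursively splitting the array and merging sorted halves.
After all merges, the sorted array is [5, 13, 15, 20].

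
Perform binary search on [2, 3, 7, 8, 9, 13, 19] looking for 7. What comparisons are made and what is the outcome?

Binary search for 7 in [2, 3, 7, 8, 9, 13, 19]:

lo=0, hi=6, mid=3, arr[mid]=8 -> 8 > 7, search left half
lo=0, hi=2, mid=1, arr[mid]=3 -> 3 < 7, search right half
lo=2, hi=2, mid=2, arr[mid]=7 -> Found target at index 2!

Binary search finds 7 at index 2 after 3 comparisons. The search repeatedly halves the search space by comparing with the middle element.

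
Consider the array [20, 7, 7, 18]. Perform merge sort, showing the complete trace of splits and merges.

Merge sort trace:

Split: [20, 7, 7, 18] -> [20, 7] and [7, 18]
  Split: [20, 7] -> [20] and [7]
  Merge: [20] + [7] -> [7, 20]
  Split: [7, 18] -> [7] and [18]
  Merge: [7] + [18] -> [7, 18]
Merge: [7, 20] + [7, 18] -> [7, 7, 18, 20]

Final sorted array: [7, 7, 18, 20]

The merge sort proceeds by recursively splitting the array and merging sorted halves.
After all merges, the sorted array is [7, 7, 18, 20].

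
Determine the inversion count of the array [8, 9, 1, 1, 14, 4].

Finding inversions in [8, 9, 1, 1, 14, 4]:

(0, 2): arr[0]=8 > arr[2]=1
(0, 3): arr[0]=8 > arr[3]=1
(0, 5): arr[0]=8 > arr[5]=4
(1, 2): arr[1]=9 > arr[2]=1
(1, 3): arr[1]=9 > arr[3]=1
(1, 5): arr[1]=9 > arr[5]=4
(4, 5): arr[4]=14 > arr[5]=4

Total inversions: 7

The array has 7 inversion(s): (0,2), (0,3), (0,5), (1,2), (1,3), (1,5), (4,5). Each pair (i,j) satisfies i < j and arr[i] > arr[j].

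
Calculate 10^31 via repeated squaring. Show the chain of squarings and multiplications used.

Computing 10^31 by squaring (build up from 10^1; each line after the first costs one multiplication):

10^1 = 10
10^2 = (10^1)^2 = 10^2 = 100
10^3 = 10 * 10^2 = 10 * 100 = 1000
10^6 = (10^3)^2 = 1000^2 = 1000000
10^7 = 10 * 10^6 = 10 * 1000000 = 10000000
10^14 = (10^7)^2 = 10000000^2 = 100000000000000
10^15 = 10 * 10^14 = 10 * 100000000000000 = 1000000000000000
10^30 = (10^15)^2 = 1000000000000000^2 = 1000000000000000000000000000000
10^31 = 10 * 10^30 = 10 * 1000000000000000000000000000000 = 10000000000000000000000000000000

Result: 10000000000000000000000000000000
Multiplications needed: 8 (8 lines after 10^1)

10^31 = 10000000000000000000000000000000. Using exponentiation by squaring, this requires 8 multiplications. The key idea: if the exponent is even, square the half-power; if odd, multiply by the base once.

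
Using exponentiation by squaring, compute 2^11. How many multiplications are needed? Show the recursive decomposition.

Computing 2^11 by squaring (build up from 2^1; each line after the first costs one multiplication):

2^1 = 2
2^2 = (2^1)^2 = 2^2 = 4
2^4 = (2^2)^2 = 4^2 = 16
2^5 = 2 * 2^4 = 2 * 16 = 32
2^10 = (2^5)^2 = 32^2 = 1024
2^11 = 2 * 2^10 = 2 * 1024 = 2048

Result: 2048
Multiplications needed: 5 (5 lines after 2^1)

2^11 = 2048. Using exponentiation by squaring, this requires 5 multiplications. The key idea: if the exponent is even, square the half-power; if odd, multiply by the base once.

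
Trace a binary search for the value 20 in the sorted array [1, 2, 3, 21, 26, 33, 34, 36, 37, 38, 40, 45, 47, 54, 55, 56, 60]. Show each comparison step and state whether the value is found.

Binary search for 20 in [1, 2, 3, 21, 26, 33, 34, 36, 37, 38, 40, 45, 47, 54, 55, 56, 60]:

lo=0, hi=16, mid=8, arr[mid]=37 -> 37 > 20, search left half
lo=0, hi=7, mid=3, arr[mid]=21 -> 21 > 20, search left half
lo=0, hi=2, mid=1, arr[mid]=2 -> 2 < 20, search right half
lo=2, hi=2, mid=2, arr[mid]=3 -> 3 < 20, search right half
lo=3 > hi=2, target 20 not found

Binary search determines that 20 is not in the array after 4 comparisons. The search space was exhausted without finding the target.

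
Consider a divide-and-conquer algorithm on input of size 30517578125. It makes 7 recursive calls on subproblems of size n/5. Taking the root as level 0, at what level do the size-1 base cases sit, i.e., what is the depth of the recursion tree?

For divide and conquer with division factor 5:

Problem sizes at each level:
Level 0: 30517578125
Level 1: 6103515625
Level 2: 1220703125
Level 3: 244140625
Level 4: 48828125
Level 5: 9765625
Level 6: 1953125
Level 7: 390625
Level 8: 78125
Level 9: 15625
Level 10: 3125
Level 11: 625
Level 12: 125
Level 13: 25
Level 14: 5
Level 15: 1

The root is level 0 and the size-1 base case is level 15 (the tree spans levels 0 through 15, i.e. 16 levels counting the root), so the depth is the number of divisions: log_5(30517578125) = 15

The recursion tree depth is log_5(30517578125) = 15. At each level, the problem size is divided by 5, so it takes 15 divisions to reduce to a base case of size 1. The algorithm makes 7 recursive calls at each level.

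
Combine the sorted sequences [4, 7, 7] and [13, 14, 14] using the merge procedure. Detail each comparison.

Merging process:

Compare 4 vs 13: take 4 from left. Merged: [4]
Compare 7 vs 13: take 7 from left. Merged: [4, 7]
Compare 7 vs 13: take 7 from left. Merged: [4, 7, 7]
Append remaining from right: [13, 14, 14]. Merged: [4, 7, 7, 13, 14, 14]

Final merged array: [4, 7, 7, 13, 14, 14]
Total comparisons: 3

The merged array is [4, 7, 7, 13, 14, 14], requiring 3 comparisons. The merge step runs in O(n) time where n is the total number of elements.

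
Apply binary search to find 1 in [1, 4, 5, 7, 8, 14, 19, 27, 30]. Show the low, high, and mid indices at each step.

Binary search for 1 in [1, 4, 5, 7, 8, 14, 19, 27, 30]:

lo=0, hi=8, mid=4, arr[mid]=8 -> 8 > 1, search left half
lo=0, hi=3, mid=1, arr[mid]=4 -> 4 > 1, search left half
lo=0, hi=0, mid=0, arr[mid]=1 -> Found target at index 0!

Binary search finds 1 at index 0 after 3 comparisons. The search repeatedly halves the search space by comparing with the middle element.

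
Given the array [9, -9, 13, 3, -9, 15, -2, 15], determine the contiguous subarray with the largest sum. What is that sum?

Using Kadane's algorithm on [9, -9, 13, 3, -9, 15, -2, 15]:

Scanning through the array:
Position 1 (value -9): max_ending_here = 0, max_so_far = 9
Position 2 (value 13): max_ending_here = 13, max_so_far = 13
Position 3 (value 3): max_ending_here = 16, max_so_far = 16
Position 4 (value -9): max_ending_here = 7, max_so_far = 16
Position 5 (value 15): max_ending_here = 22, max_so_far = 22
Position 6 (value -2): max_ending_here = 20, max_so_far = 22
Position 7 (value 15): max_ending_here = 35, max_so_far = 35

Maximum subarray: [9, -9, 13, 3, -9, 15, -2, 15]
Maximum sum: 35

The maximum subarray is [9, -9, 13, 3, -9, 15, -2, 15] with sum 35. This subarray runs from index 0 to index 7.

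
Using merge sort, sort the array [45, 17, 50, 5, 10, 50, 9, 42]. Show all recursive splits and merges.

Merge sort trace:

Split: [45, 17, 50, 5, 10, 50, 9, 42] -> [45, 17, 50, 5] and [10, 50, 9, 42]
  Split: [45, 17, 50, 5] -> [45, 17] and [50, 5]
    Split: [45, 17] -> [45] and [17]
    Merge: [45] + [17] -> [17, 45]
    Split: [50, 5] -> [50] and [5]
    Merge: [50] + [5] -> [5, 50]
  Merge: [17, 45] + [5, 50] -> [5, 17, 45, 50]
  Split: [10, 50, 9, 42] -> [10, 50] and [9, 42]
    Split: [10, 50] -> [10] and [50]
    Merge: [10] + [50] -> [10, 50]
    Split: [9, 42] -> [9] and [42]
    Merge: [9] + [42] -> [9, 42]
  Merge: [10, 50] + [9, 42] -> [9, 10, 42, 50]
Merge: [5, 17, 45, 50] + [9, 10, 42, 50] -> [5, 9, 10, 17, 42, 45, 50, 50]

Final sorted array: [5, 9, 10, 17, 42, 45, 50, 50]

The merge sort proceeds by recursively splitting the array and merging sorted halves.
After all merges, the sorted array is [5, 9, 10, 17, 42, 45, 50, 50].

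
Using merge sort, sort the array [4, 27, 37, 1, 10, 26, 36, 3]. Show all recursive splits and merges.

Merge sort trace:

Split: [4, 27, 37, 1, 10, 26, 36, 3] -> [4, 27, 37, 1] and [10, 26, 36, 3]
  Split: [4, 27, 37, 1] -> [4, 27] and [37, 1]
    Split: [4, 27] -> [4] and [27]
    Merge: [4] + [27] -> [4, 27]
    Split: [37, 1] -> [37] and [1]
    Merge: [37] + [1] -> [1, 37]
  Merge: [4, 27] + [1, 37] -> [1, 4, 27, 37]
  Split: [10, 26, 36, 3] -> [10, 26] and [36, 3]
    Split: [10, 26] -> [10] and [26]
    Merge: [10] + [26] -> [10, 26]
    Split: [36, 3] -> [36] and [3]
    Merge: [36] + [3] -> [3, 36]
  Merge: [10, 26] + [3, 36] -> [3, 10, 26, 36]
Merge: [1, 4, 27, 37] + [3, 10, 26, 36] -> [1, 3, 4, 10, 26, 27, 36, 37]

Final sorted array: [1, 3, 4, 10, 26, 27, 36, 37]

The merge sort proceeds by recursively splitting the array and merging sorted halves.
After all merges, the sorted array is [1, 3, 4, 10, 26, 27, 36, 37].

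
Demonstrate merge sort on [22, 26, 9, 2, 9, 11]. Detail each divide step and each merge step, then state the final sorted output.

Merge sort trace:

Split: [22, 26, 9, 2, 9, 11] -> [22, 26, 9] and [2, 9, 11]
  Split: [22, 26, 9] -> [22] and [26, 9]
    Split: [26, 9] -> [26] and [9]
    Merge: [26] + [9] -> [9, 26]
  Merge: [22] + [9, 26] -> [9, 22, 26]
  Split: [2, 9, 11] -> [2] and [9, 11]
    Split: [9, 11] -> [9] and [11]
    Merge: [9] + [11] -> [9, 11]
  Merge: [2] + [9, 11] -> [2, 9, 11]
Merge: [9, 22, 26] + [2, 9, 11] -> [2, 9, 9, 11, 22, 26]

Final sorted array: [2, 9, 9, 11, 22, 26]

The merge sort proceeds by recursively splitting the array and merging sorted halves.
After all merges, the sorted array is [2, 9, 9, 11, 22, 26].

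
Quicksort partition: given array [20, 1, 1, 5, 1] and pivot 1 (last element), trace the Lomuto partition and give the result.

Lomuto partition with pivot = 1:

Initial array: [20, 1, 1, 5, 1]

arr[0]=20 > 1: no swap
arr[1]=1 <= 1: swap with position 0, array becomes [1, 20, 1, 5, 1]
arr[2]=1 <= 1: swap with position 1, array becomes [1, 1, 20, 5, 1]
arr[3]=5 > 1: no swap

Place pivot at position 2: [1, 1, 1, 5, 20]
Pivot position: 2

After partitioning with pivot 1, the array becomes [1, 1, 1, 5, 20]. The pivot is placed at index 2. All elements to the left of the pivot are <= 1, and all elements to the right are > 1.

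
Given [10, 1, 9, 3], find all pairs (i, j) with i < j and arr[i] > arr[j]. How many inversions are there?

Finding inversions in [10, 1, 9, 3]:

(0, 1): arr[0]=10 > arr[1]=1
(0, 2): arr[0]=10 > arr[2]=9
(0, 3): arr[0]=10 > arr[3]=3
(2, 3): arr[2]=9 > arr[3]=3

Total inversions: 4

The array has 4 inversion(s): (0,1), (0,2), (0,3), (2,3). Each pair (i,j) satisfies i < j and arr[i] > arr[j].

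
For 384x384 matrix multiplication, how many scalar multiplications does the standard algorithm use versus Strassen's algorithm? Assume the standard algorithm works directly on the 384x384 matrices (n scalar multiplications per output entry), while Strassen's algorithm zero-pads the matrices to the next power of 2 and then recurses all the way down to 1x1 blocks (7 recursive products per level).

Matrix multiplication for 384x384 matrices:

Strassen's algorithm requires power-of-2 dimensions. Pad 384x384 to 512x512 (next power of 2).

Standard algorithm: 384^3 = 56623104 multiplications
Strassen's algorithm: 7^(log2(512)) = 7^9 = 40353607 multiplications
Savings: 56623104 - 40353607 = 16269497 multiplications

Standard: 56623104 multiplications (384^3). Strassen: 40353607 multiplications (7^9, after padding to 512x512). Strassen reduces 8 recursive multiplications to 7 at each level.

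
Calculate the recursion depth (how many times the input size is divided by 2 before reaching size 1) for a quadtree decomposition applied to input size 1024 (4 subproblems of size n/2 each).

For divide and conquer with division factor 2:

Problem sizes at each level:
Level 0: 1024
Level 1: 512
Level 2: 256
Level 3: 128
Level 4: 64
Level 5: 32
Level 6: 16
Level 7: 8
Level 8: 4
Level 9: 2
Level 10: 1

The root is level 0 and the size-1 base case is level 10 (the tree spans levels 0 through 10, i.e. 11 levels counting the root), so the depth is the number of divisions: log_2(1024) = 10

The recursion tree depth is log_2(1024) = 10. At each level, the problem size is divided by 2, so it takes 10 divisions to reduce to a base case of size 1. The algorithm makes 4 recursive calls at each level.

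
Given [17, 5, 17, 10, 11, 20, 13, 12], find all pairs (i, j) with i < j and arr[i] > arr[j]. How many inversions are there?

Finding inversions in [17, 5, 17, 10, 11, 20, 13, 12]:

(0, 1): arr[0]=17 > arr[1]=5
(0, 3): arr[0]=17 > arr[3]=10
(0, 4): arr[0]=17 > arr[4]=11
(0, 6): arr[0]=17 > arr[6]=13
(0, 7): arr[0]=17 > arr[7]=12
(2, 3): arr[2]=17 > arr[3]=10
(2, 4): arr[2]=17 > arr[4]=11
(2, 6): arr[2]=17 > arr[6]=13
(2, 7): arr[2]=17 > arr[7]=12
(5, 6): arr[5]=20 > arr[6]=13
(5, 7): arr[5]=20 > arr[7]=12
(6, 7): arr[6]=13 > arr[7]=12

Total inversions: 12

The array has 12 inversion(s): (0,1), (0,3), (0,4), (0,6), (0,7), (2,3), (2,4), (2,6), (2,7), (5,6), (5,7), (6,7). Each pair (i,j) satisfies i < j and arr[i] > arr[j].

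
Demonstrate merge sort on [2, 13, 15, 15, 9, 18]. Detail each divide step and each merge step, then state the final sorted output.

Merge sort trace:

Split: [2, 13, 15, 15, 9, 18] -> [2, 13, 15] and [15, 9, 18]
  Split: [2, 13, 15] -> [2] and [13, 15]
    Split: [13, 15] -> [13] and [15]
    Merge: [13] + [15] -> [13, 15]
  Merge: [2] + [13, 15] -> [2, 13, 15]
  Split: [15, 9, 18] -> [15] and [9, 18]
    Split: [9, 18] -> [9] and [18]
    Merge: [9] + [18] -> [9, 18]
  Merge: [15] + [9, 18] -> [9, 15, 18]
Merge: [2, 13, 15] + [9, 15, 18] -> [2, 9, 13, 15, 15, 18]

Final sorted array: [2, 9, 13, 15, 15, 18]

The merge sort proceeds by recursively splitting the array and merging sorted halves.
After all merges, the sorted array is [2, 9, 13, 15, 15, 18].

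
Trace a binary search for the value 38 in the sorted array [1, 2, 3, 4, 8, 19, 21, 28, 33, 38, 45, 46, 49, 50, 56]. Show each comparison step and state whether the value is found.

Binary search for 38 in [1, 2, 3, 4, 8, 19, 21, 28, 33, 38, 45, 46, 49, 50, 56]:

lo=0, hi=14, mid=7, arr[mid]=28 -> 28 < 38, search right half
lo=8, hi=14, mid=11, arr[mid]=46 -> 46 > 38, search left half
lo=8, hi=10, mid=9, arr[mid]=38 -> Found target at index 9!

Binary search finds 38 at index 9 after 3 comparisons. The search repeatedly halves the search space by comparing with the middle element.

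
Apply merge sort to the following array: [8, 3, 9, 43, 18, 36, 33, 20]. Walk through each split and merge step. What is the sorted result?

Merge sort trace:

Split: [8, 3, 9, 43, 18, 36, 33, 20] -> [8, 3, 9, 43] and [18, 36, 33, 20]
  Split: [8, 3, 9, 43] -> [8, 3] and [9, 43]
    Split: [8, 3] -> [8] and [3]
    Merge: [8] + [3] -> [3, 8]
    Split: [9, 43] -> [9] and [43]
    Merge: [9] + [43] -> [9, 43]
  Merge: [3, 8] + [9, 43] -> [3, 8, 9, 43]
  Split: [18, 36, 33, 20] -> [18, 36] and [33, 20]
    Split: [18, 36] -> [18] and [36]
    Merge: [18] + [36] -> [18, 36]
    Split: [33, 20] -> [33] and [20]
    Merge: [33] + [20] -> [20, 33]
  Merge: [18, 36] + [20, 33] -> [18, 20, 33, 36]
Merge: [3, 8, 9, 43] + [18, 20, 33, 36] -> [3, 8, 9, 18, 20, 33, 36, 43]

Final sorted array: [3, 8, 9, 18, 20, 33, 36, 43]

The merge sort proceeds by recursively splitting the array and merging sorted halves.
After all merges, the sorted array is [3, 8, 9, 18, 20, 33, 36, 43].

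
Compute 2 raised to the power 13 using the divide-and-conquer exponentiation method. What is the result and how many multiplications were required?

Computing 2^13 by squaring (build up from 2^1; each line after the first costs one multiplication):

2^1 = 2
2^2 = (2^1)^2 = 2^2 = 4
2^3 = 2 * 2^2 = 2 * 4 = 8
2^6 = (2^3)^2 = 8^2 = 64
2^12 = (2^6)^2 = 64^2 = 4096
2^13 = 2 * 2^12 = 2 * 4096 = 8192

Result: 8192
Multiplications needed: 5 (5 lines after 2^1)

2^13 = 8192. Using exponentiation by squaring, this requires 5 multiplications. The key idea: if the exponent is even, square the half-power; if odd, multiply by the base once.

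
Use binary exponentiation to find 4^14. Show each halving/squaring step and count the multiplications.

Computing 4^14 by squaring (build up from 4^1; each line after the first costs one multiplication):

4^1 = 4
4^2 = (4^1)^2 = 4^2 = 16
4^3 = 4 * 4^2 = 4 * 16 = 64
4^6 = (4^3)^2 = 64^2 = 4096
4^7 = 4 * 4^6 = 4 * 4096 = 16384
4^14 = (4^7)^2 = 16384^2 = 268435456

Result: 268435456
Multiplications needed: 5 (5 lines after 4^1)

4^14 = 268435456. Using exponentiation by squaring, this requires 5 multiplications. The key idea: if the exponent is even, square the half-power; if odd, multiply by the base once.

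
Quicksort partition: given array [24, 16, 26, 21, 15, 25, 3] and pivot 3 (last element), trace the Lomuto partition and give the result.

Lomuto partition with pivot = 3:

Initial array: [24, 16, 26, 21, 15, 25, 3]

arr[0]=24 > 3: no swap
arr[1]=16 > 3: no swap
arr[2]=26 > 3: no swap
arr[3]=21 > 3: no swap
arr[4]=15 > 3: no swap
arr[5]=25 > 3: no swap

Place pivot at position 0: [3, 16, 26, 21, 15, 25, 24]
Pivot position: 0

After partitioning with pivot 3, the array becomes [3, 16, 26, 21, 15, 25, 24]. The pivot is placed at index 0. All elements to the left of the pivot are <= 3, and all elements to the right are > 3.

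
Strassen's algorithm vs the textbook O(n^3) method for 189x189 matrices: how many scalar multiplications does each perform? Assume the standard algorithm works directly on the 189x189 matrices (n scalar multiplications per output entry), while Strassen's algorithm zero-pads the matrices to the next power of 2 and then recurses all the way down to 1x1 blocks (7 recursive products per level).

Matrix multiplication for 189x189 matrices:

Strassen's algorithm requires power-of-2 dimensions. Pad 189x189 to 256x256 (next power of 2).

Standard algorithm: 189^3 = 6751269 multiplications
Strassen's algorithm: 7^(log2(256)) = 7^8 = 5764801 multiplications
Savings: 6751269 - 5764801 = 986468 multiplications

Standard: 6751269 multiplications (189^3). Strassen: 5764801 multiplications (7^8, after padding to 256x256). Strassen reduces 8 recursive multiplications to 7 at each level.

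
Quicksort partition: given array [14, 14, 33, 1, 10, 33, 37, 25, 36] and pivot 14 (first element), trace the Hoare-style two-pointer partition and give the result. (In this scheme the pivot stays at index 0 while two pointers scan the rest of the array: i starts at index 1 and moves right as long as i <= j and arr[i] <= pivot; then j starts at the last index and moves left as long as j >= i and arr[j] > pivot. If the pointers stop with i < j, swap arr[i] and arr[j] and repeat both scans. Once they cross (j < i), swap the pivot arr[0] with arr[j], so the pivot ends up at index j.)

Hoare-style two-pointer partition with pivot = 14:

Initial array: [14, 14, 33, 1, 10, 33, 37, 25, 36]

Pointers start at i = 1, j = 8.
i stops at index 2 (arr[2]=33 > 14), j stops at index 4 (arr[4]=10 <= 14): swap arr[2] and arr[4], array becomes [14, 14, 10, 1, 33, 33, 37, 25, 36]
i ends at 4, j ends at 3: the pointers have crossed (j < i), so scanning stops.

Swap pivot arr[0] with arr[3] to place pivot at position 3: [1, 14, 10, 14, 33, 33, 37, 25, 36]
Pivot position: 3

After partitioning with pivot 14, the array becomes [1, 14, 10, 14, 33, 33, 37, 25, 36]. The pivot is placed at index 3. All elements to the left of the pivot are <= 14, and all elements to the right are > 14.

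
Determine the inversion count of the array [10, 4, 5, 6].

Finding inversions in [10, 4, 5, 6]:

(0, 1): arr[0]=10 > arr[1]=4
(0, 2): arr[0]=10 > arr[2]=5
(0, 3): arr[0]=10 > arr[3]=6

Total inversions: 3

The array has 3 inversion(s): (0,1), (0,2), (0,3). Each pair (i,j) satisfies i < j and arr[i] > arr[j].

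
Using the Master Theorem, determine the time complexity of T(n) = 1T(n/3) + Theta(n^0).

Master Theorem for T(n) = 1T(n/3) + O(n^0):

a = 1, b = 3, c = 0
log_b(a) = log_3(1) = 0.0000

Case 2: c = 0 = log_3(1) = 0.0000
T(n) = O(n^0 log n) = O(log n)

For T(n) = 1T(n/3) + O(n^0): log_3(1) = 0.0000. This is Case 2 of the Master Theorem (c = log_b(a), equal work at all levels), giving O(log n).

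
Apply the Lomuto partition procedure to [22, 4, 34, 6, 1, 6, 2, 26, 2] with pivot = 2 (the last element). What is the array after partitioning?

Lomuto partition with pivot = 2:

Initial array: [22, 4, 34, 6, 1, 6, 2, 26, 2]

arr[0]=22 > 2: no swap
arr[1]=4 > 2: no swap
arr[2]=34 > 2: no swap
arr[3]=6 > 2: no swap
arr[4]=1 <= 2: swap with position 0, array becomes [1, 4, 34, 6, 22, 6, 2, 26, 2]
arr[5]=6 > 2: no swap
arr[6]=2 <= 2: swap with position 1, array becomes [1, 2, 34, 6, 22, 6, 4, 26, 2]
arr[7]=26 > 2: no swap

Place pivot at position 2: [1, 2, 2, 6, 22, 6, 4, 26, 34]
Pivot position: 2

After partitioning with pivot 2, the array becomes [1, 2, 2, 6, 22, 6, 4, 26, 34]. The pivot is placed at index 2. All elements to the left of the pivot are <= 2, and all elements to the right are > 2.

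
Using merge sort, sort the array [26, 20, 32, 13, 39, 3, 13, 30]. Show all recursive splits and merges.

Merge sort trace:

Split: [26, 20, 32, 13, 39, 3, 13, 30] -> [26, 20, 32, 13] and [39, 3, 13, 30]
  Split: [26, 20, 32, 13] -> [26, 20] and [32, 13]
    Split: [26, 20] -> [26] and [20]
    Merge: [26] + [20] -> [20, 26]
    Split: [32, 13] -> [32] and [13]
    Merge: [32] + [13] -> [13, 32]
  Merge: [20, 26] + [13, 32] -> [13, 20, 26, 32]
  Split: [39, 3, 13, 30] -> [39, 3] and [13, 30]
    Split: [39, 3] -> [39] and [3]
    Merge: [39] + [3] -> [3, 39]
    Split: [13, 30] -> [13] and [30]
    Merge: [13] + [30] -> [13, 30]
  Merge: [3, 39] + [13, 30] -> [3, 13, 30, 39]
Merge: [13, 20, 26, 32] + [3, 13, 30, 39] -> [3, 13, 13, 20, 26, 30, 32, 39]

Final sorted array: [3, 13, 13, 20, 26, 30, 32, 39]

The merge sort proceeds by recursively splitting the array and merging sorted halves.
After all merges, the sorted array is [3, 13, 13, 20, 26, 30, 32, 39].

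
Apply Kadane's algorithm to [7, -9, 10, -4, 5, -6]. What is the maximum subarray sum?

Using Kadane's algorithm on [7, -9, 10, -4, 5, -6]:

Scanning through the array:
Position 1 (value -9): max_ending_here = -2, max_so_far = 7
Position 2 (value 10): max_ending_here = 10, max_so_far = 10
Position 3 (value -4): max_ending_here = 6, max_so_far = 10
Position 4 (value 5): max_ending_here = 11, max_so_far = 11
Position 5 (value -6): max_ending_here = 5, max_so_far = 11

Maximum subarray: [10, -4, 5]
Maximum sum: 11

The maximum subarray is [10, -4, 5] with sum 11. This subarray runs from index 2 to index 4.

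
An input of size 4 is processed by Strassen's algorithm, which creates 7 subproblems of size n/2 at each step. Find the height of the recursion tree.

For divide and conquer with division factor 2:

Problem sizes at each level:
Level 0: 4
Level 1: 2
Level 2: 1

The root is level 0 and the size-1 base case is level 2 (the tree spans levels 0 through 2, i.e. 3 levels counting the root), so the depth is the number of divisions: log_2(4) = 2

The recursion tree depth is log_2(4) = 2. At each level, the problem size is divided by 2, so it takes 2 divisions to reduce to a base case of size 1. The algorithm makes 7 recursive calls at each level.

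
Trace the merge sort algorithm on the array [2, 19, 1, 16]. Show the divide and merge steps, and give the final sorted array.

Merge sort trace:

Split: [2, 19, 1, 16] -> [2, 19] and [1, 16]
  Split: [2, 19] -> [2] and [19]
  Merge: [2] + [19] -> [2, 19]
  Split: [1, 16] -> [1] and [16]
  Merge: [1] + [16] -> [1, 16]
Merge: [2, 19] + [1, 16] -> [1, 2, 16, 19]

Final sorted array: [1, 2, 16, 19]

The merge sort proceeds by recursively splitting the array and merging sorted halves.
After all merges, the sorted array is [1, 2, 16, 19].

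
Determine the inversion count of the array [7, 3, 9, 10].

Finding inversions in [7, 3, 9, 10]:

(0, 1): arr[0]=7 > arr[1]=3

Total inversions: 1

The array has 1 inversion(s): (0,1). Each pair (i,j) satisfies i < j and arr[i] > arr[j].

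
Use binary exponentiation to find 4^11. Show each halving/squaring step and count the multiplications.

Computing 4^11 by squaring (build up from 4^1; each line after the first costs one multiplication):

4^1 = 4
4^2 = (4^1)^2 = 4^2 = 16
4^4 = (4^2)^2 = 16^2 = 256
4^5 = 4 * 4^4 = 4 * 256 = 1024
4^10 = (4^5)^2 = 1024^2 = 1048576
4^11 = 4 * 4^10 = 4 * 1048576 = 4194304

Result: 4194304
Multiplications needed: 5 (5 lines after 4^1)

4^11 = 4194304. Using exponentiation by squaring, this requires 5 multiplications. The key idea: if the exponent is even, square the half-power; if odd, multiply by the base once.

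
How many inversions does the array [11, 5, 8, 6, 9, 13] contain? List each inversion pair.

Finding inversions in [11, 5, 8, 6, 9, 13]:

(0, 1): arr[0]=11 > arr[1]=5
(0, 2): arr[0]=11 > arr[2]=8
(0, 3): arr[0]=11 > arr[3]=6
(0, 4): arr[0]=11 > arr[4]=9
(2, 3): arr[2]=8 > arr[3]=6

Total inversions: 5

The array has 5 inversion(s): (0,1), (0,2), (0,3), (0,4), (2,3). Each pair (i,j) satisfies i < j and arr[i] > arr[j].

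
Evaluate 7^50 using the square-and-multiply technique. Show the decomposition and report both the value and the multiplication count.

Computing 7^50 by squaring (build up from 7^1; each line after the first costs one multiplication):

7^1 = 7
7^2 = (7^1)^2 = 7^2 = 49
7^3 = 7 * 7^2 = 7 * 49 = 343
7^6 = (7^3)^2 = 343^2 = 117649
7^12 = (7^6)^2 = 117649^2 = 13841287201
7^24 = (7^12)^2 = 13841287201^2 = 191581231380566414401
7^25 = 7 * 7^24 = 7 * 191581231380566414401 = 1341068619663964900807
7^50 = (7^25)^2 = 1341068619663964900807^2 = 1798465042647412146620280340569649349251249

Result: 1798465042647412146620280340569649349251249
Multiplications needed: 7 (7 lines after 7^1)

7^50 = 1798465042647412146620280340569649349251249. Using exponentiation by squaring, this requires 7 multiplications. The key idea: if the exponent is even, square the half-power; if odd, multiply by the base once.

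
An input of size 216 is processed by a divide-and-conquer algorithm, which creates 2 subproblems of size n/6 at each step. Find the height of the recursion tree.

For divide and conquer with division factor 6:

Problem sizes at each level:
Level 0: 216
Level 1: 36
Level 2: 6
Level 3: 1

The root is level 0 and the size-1 base case is level 3 (the tree spans levels 0 through 3, i.e. 4 levels counting the root), so the depth is the number of divisions: log_6(216) = 3

The recursion tree depth is log_6(216) = 3. At each level, the problem size is divided by 6, so it takes 3 divisions to reduce to a base case of size 1. The algorithm makes 2 recursive calls at each level.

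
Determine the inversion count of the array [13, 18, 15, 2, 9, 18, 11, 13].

Finding inversions in [13, 18, 15, 2, 9, 18, 11, 13]:

(0, 3): arr[0]=13 > arr[3]=2
(0, 4): arr[0]=13 > arr[4]=9
(0, 6): arr[0]=13 > arr[6]=11
(1, 2): arr[1]=18 > arr[2]=15
(1, 3): arr[1]=18 > arr[3]=2
(1, 4): arr[1]=18 > arr[4]=9
(1, 6): arr[1]=18 > arr[6]=11
(1, 7): arr[1]=18 > arr[7]=13
(2, 3): arr[2]=15 > arr[3]=2
(2, 4): arr[2]=15 > arr[4]=9
(2, 6): arr[2]=15 > arr[6]=11
(2, 7): arr[2]=15 > arr[7]=13
(5, 6): arr[5]=18 > arr[6]=11
(5, 7): arr[5]=18 > arr[7]=13

Total inversions: 14

The array has 14 inversion(s): (0,3), (0,4), (0,6), (1,2), (1,3), (1,4), (1,6), (1,7), (2,3), (2,4), (2,6), (2,7), (5,6), (5,7). Each pair (i,j) satisfies i < j and arr[i] > arr[j].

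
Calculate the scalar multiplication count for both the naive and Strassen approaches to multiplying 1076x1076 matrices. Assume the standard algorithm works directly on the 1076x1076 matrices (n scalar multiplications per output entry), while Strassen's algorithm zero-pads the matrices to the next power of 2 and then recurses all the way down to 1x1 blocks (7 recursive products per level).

Matrix multiplication for 1076x1076 matrices:

Strassen's algorithm requires power-of-2 dimensions. Pad 1076x1076 to 2048x2048 (next power of 2).

Standard algorithm: 1076^3 = 1245766976 multiplications
Strassen's algorithm: 7^(log2(2048)) = 7^11 = 1977326743 multiplications
Difference: 1245766976 - 1977326743 = -731559767 (Strassen uses MORE here due to padding overhead — for small or just-over-power-of-2 n, padding can outweigh the per-level savings)

Standard: 1245766976 multiplications (1076^3). Strassen: 1977326743 multiplications (7^11, after padding to 2048x2048). Strassen reduces 8 recursive multiplications to 7 at each level.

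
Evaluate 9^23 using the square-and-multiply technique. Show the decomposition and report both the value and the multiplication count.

Computing 9^23 by squaring (build up from 9^1; each line after the first costs one multiplication):

9^1 = 9
9^2 = (9^1)^2 = 9^2 = 81
9^4 = (9^2)^2 = 81^2 = 6561
9^5 = 9 * 9^4 = 9 * 6561 = 59049
9^10 = (9^5)^2 = 59049^2 = 3486784401
9^11 = 9 * 9^10 = 9 * 3486784401 = 31381059609
9^22 = (9^11)^2 = 31381059609^2 = 984770902183611232881
9^23 = 9 * 9^22 = 9 * 984770902183611232881 = 8862938119652501095929

Result: 8862938119652501095929
Multiplications needed: 7 (7 lines after 9^1)

9^23 = 8862938119652501095929. Using exponentiation by squaring, this requires 7 multiplications. The key idea: if the exponent is even, square the half-power; if odd, multiply by the base once.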